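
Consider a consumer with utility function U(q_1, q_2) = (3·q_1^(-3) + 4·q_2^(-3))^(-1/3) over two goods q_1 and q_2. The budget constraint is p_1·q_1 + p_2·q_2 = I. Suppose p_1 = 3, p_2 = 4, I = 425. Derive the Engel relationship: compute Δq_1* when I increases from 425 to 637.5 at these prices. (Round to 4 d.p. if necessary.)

Δq_1* = 30.3571

From the CES first-order condition, (3/4)·(q_2/q_1)^(4) = p_1/p_2.
Hence q_2/q_1 = ((4/3)·p_1/p_2)^(1/(4)), i.e. raised to the 0.25 power.
Substitute q_2 = (q_2/q_1)·q_1 into the budget: q_1* = I/(p_1 + p_2·(q_2/q_1)).
Numerically q_2/q_1 = 1, so q_1* = 425/(3 + 4·1) = 60.7143.
At I' = 637.5: q_1* = 91.0714. Change: 91.0714 − 60.7143 = 30.3571.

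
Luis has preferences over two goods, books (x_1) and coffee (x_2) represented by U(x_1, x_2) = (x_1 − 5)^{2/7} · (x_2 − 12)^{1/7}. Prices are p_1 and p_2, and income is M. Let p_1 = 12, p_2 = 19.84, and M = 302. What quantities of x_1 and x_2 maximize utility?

x_1* = 5.2178, x_2* = 12.0659

MRS = 2·(x_2−12)/(x_1−5). Tangency with p_1/p_2 gives x_2−12 = (1/2)·(p_1/p_2)·(x_1−5).
After buying the subsistence bundle (5, 12), a share 2/3 of the remaining income goes to x_1: x_1* = 5 + 2/3·(M − 5p_1 − 12p_2)/p_1.
Discretionary income = 302 − 5·12 − 12·19.84 = 3.92; x_1* = 5 + 2/3·3.92/12 = 5.2178; x_2* = 12 + 1/3·3.92/19.84 = 12.0659.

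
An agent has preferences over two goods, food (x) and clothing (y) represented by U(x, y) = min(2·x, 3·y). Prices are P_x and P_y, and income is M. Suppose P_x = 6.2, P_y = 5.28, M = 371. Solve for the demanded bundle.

Leontief preferences: the optimum is at the kink where x/3 = y/2, i.e. y = (2/3)·x.
Budget: P_x·x + P_y·(2/3)·x = M, so (3·P_x + 2·P_y)·x = 3·M.
Demand: x*(P_x,P_y,M) = 3·M/(3·P_x + 2·P_y), y* = 2·M/(3·P_x + 2·P_y).
Here 3·6.2 + 2·5.28 = 29.16, giving x* = 38.1687 and y* = 25.4458.

x* = 38.1687, y* = 25.4458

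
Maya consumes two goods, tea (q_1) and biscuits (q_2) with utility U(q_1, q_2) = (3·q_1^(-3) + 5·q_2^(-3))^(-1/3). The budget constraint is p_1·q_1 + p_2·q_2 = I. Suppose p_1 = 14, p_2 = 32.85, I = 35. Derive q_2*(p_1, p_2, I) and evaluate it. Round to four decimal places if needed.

MU_q_1 ∝ 3·q_1^(-4), MU_q_2 ∝ 5·q_2^(-4), so MRS = (3/5)·(q_2/q_1)^(4) = p_1/p_2.
Hence q_2/q_1 = ((5/3)·p_1/p_2)^(1/(4)), i.e. raised to the 0.25 power.
Substitute q_2 = (q_2/q_1)·q_1 into the budget: q_1* = I/(p_1 + p_2·(q_2/q_1)).
Numerically q_2/q_1 = 0.918037, so q_1* = 35/(14 + 32.85·0.918037) = 0.7926 and q_2* = 0.918037·0.7926 = 0.7277.

q_2* = 0.7277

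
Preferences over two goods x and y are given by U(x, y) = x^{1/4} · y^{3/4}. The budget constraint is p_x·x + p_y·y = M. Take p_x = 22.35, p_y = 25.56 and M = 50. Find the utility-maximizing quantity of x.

x* = 0.5593

Tangency: MRS = (1/3)·y/x = p_x/p_y.
Rearranging, p_y·y = 3·p_x·x. Substituting into the budget gives p_x·x·(1 + 3) = M.
Demand: x*(p_x,p_y,M) = 0.25·M/p_x and y* = 0.75·M/p_y.
At p_x=22.35, p_y=25.56, M=50: x* = 0.25·50/22.35 = 0.5593.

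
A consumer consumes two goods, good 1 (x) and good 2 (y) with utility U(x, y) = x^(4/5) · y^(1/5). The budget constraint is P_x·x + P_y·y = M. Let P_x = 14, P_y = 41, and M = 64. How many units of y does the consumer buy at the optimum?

MU_x/MU_y = (0.8·y)/(0.2·x); tangency sets this equal to P_x/P_y.
So 0.8·P_y·y = 0.2·P_x·x; combined with the budget, a share 0.8 of income goes to x.
Demand: x*(P_x,P_y,M) = 0.8·M/P_x and y* = 0.2·M/P_y.
At P_x=14, P_y=41, M=64: y* = 0.2·64/41 = 0.3122.

y* = 0.3122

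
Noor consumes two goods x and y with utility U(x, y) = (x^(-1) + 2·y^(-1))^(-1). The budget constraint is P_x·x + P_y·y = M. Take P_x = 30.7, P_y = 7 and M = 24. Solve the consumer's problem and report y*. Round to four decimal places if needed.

MRS = MU_x/MU_y = (1/2)·(y/x)^(2). Set equal to P_x/P_y.
Hence y/x = (2·P_x/P_y)^(1/(2)), i.e. raised to the 0.5 power.
Substitute y = (y/x)·x into the budget: x* = M/(P_x + P_y·(y/x)).
Numerically y/x = 2.96166, so x* = 24/(30.7 + 7·2.96166) = 0.4666 and y* = 2.96166·0.4666 = 1.382.

y* = 1.382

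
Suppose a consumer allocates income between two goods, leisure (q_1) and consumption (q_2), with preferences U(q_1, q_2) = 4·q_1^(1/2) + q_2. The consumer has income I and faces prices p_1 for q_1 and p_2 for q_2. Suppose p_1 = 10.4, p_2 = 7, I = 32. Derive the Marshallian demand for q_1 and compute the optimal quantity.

q_1* = 1.8121

Utility is quasi-linear in q_2; the FOC for q_1 is 2/√q_1 = p_1/p_2.
Thus q_1* = (2·p_2/p_1)² — independent of I — with the rest of income spent on q_2.
Plugging in: q_1* = (2·7/10.4)² = 1.8121.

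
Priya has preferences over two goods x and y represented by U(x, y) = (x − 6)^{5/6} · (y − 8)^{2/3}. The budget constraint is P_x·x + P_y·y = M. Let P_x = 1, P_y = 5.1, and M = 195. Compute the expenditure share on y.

MRS = (5/4)·(y−8)/(x−6). Tangency with P_x/P_y gives y−8 = (4/5)·(P_x/P_y)·(x−6).
Substituting into the budget: x* = 6 + 5/9·(M − 6·P_x − 8·P_y)/P_x, and y* = 8 + 4/9·(…)/P_y.
Discretionary income = 195 − 6·1 − 8·5.1 = 148.2; x* = 6 + 5/9·148.2/1 = 88.3333; y* = 8 + 4/9·148.2/5.1 = 20.915.
Expenditure on y: 5.1·20.915 = 106.6667; share = 0.547.

share on y = 0.547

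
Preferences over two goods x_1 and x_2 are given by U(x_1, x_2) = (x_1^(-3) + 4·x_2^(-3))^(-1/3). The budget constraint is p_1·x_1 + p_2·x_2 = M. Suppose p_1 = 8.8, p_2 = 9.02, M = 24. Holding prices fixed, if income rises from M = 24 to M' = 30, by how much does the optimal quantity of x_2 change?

Δx_2* = 0.3926

MU_x_1 ∝ x_1^(-4), MU_x_2 ∝ 4·x_2^(-4), so MRS = (1/4)·(x_2/x_1)^(4) = p_1/p_2.
Solve for the ratio: x_2/x_1 = [4·p_1/p_2]^(0.25).
With the ratio pinned down, the budget gives x_1* = M/(p_1 + p_2·(x_2/x_1)) and x_2* = (x_2/x_1)·x_1*.
Numerically x_2/x_1 = 1.40551, so x_1* = 24/(8.8 + 9.02·1.40551) = 1.1174 and x_2* = 1.40551·1.1174 = 1.5706.
At M' = 30: x_2* = 1.9632. Change: 1.9632 − 1.5706 = 0.3926.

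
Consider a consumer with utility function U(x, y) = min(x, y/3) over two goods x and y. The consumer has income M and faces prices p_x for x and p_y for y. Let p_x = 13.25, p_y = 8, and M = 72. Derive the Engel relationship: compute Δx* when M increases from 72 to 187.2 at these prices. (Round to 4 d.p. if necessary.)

Δx* = 3.0926

With perfect complements, no substitution: consume in ratio x:y = 1:3.
Budget: p_x·x + p_y·3·x = M, so (p_x + 3·p_y)·x = M.
Demand: x*(p_x,p_y,M) = M/(p_x + 3·p_y), y* = 3·M/(p_x + 3·p_y).
Here 13.25 + 3·8 = 37.25, giving x* = 1.9329.
At M' = 187.2: x* = 5.0255. Change: 5.0255 − 1.9329 = 3.0926.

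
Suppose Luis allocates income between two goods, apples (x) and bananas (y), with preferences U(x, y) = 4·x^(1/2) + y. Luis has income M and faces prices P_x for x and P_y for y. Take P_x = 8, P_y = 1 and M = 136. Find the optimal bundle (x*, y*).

Plugging in: x* = (2·1/8)² = 0.0625, y* = 135.5.

x* = 0.0625, y* = 135.5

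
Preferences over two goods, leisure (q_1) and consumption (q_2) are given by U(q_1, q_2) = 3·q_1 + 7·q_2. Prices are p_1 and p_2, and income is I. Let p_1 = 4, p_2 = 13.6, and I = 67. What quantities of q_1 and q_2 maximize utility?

Linear utility — the consumer picks whichever good has higher MU/price: 3/4 = 0.75 vs 7/13.6 = 0.5147.
q_1 gives more utility per dollar, so spend all income on q_1: q_1* = I/p_1, q_2* = 0.
Numerically: q_1* = 16.75, q_2* = 0.

q_1* = 16.75, q_2* = 0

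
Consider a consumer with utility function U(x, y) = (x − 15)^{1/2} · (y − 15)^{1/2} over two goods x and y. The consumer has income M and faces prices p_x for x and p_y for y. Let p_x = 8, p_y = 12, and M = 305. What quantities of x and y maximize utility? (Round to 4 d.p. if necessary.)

x* = 15.3125, y* = 15.2083

This is Cobb-Douglas in (x−15, y−15): tangency gives 0.5·p_y·(y−15) = 0.5·p_x·(x−15).
Substituting into the budget: x* = 15 + 0.5·(M − 15·p_x − 15·p_y)/p_x, and y* = 15 + 0.5·(…)/p_y.
Discretionary income = 305 − 15·8 − 15·12 = 5; x* = 15 + 0.5·5/8 = 15.3125; y* = 15 + 0.5·5/12 = 15.2083.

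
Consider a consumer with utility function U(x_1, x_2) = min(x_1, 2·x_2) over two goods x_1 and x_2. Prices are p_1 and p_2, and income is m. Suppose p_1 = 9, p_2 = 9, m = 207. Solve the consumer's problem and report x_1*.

x_1* = 15.3333

Leontief preferences: the optimum is at the kink where x_1/2 = x_2/1, i.e. x_2 = (1/2)·x_1.
Budget: p_1·x_1 + p_2·(1/2)·x_1 = m, so (2·p_1 + p_2)·x_1 = 2·m.
Demand: x_1*(p_1,p_2,m) = 2·m/(2·p_1 + p_2), x_2* = m/(2·p_1 + p_2).
Here 2·9 + 9 = 27, giving x_1* = 15.3333.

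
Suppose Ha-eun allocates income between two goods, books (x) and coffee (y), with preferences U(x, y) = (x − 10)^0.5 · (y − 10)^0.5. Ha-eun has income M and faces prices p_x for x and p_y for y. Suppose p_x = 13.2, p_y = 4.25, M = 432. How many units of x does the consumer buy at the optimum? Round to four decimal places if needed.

This is Cobb-Douglas in (x−10, y−10): tangency gives 0.5·p_y·(y−10) = 0.5·p_x·(x−10).
After buying the subsistence bundle (10, 10), a share 0.5 of the remaining income goes to x: x* = 10 + 0.5·(M − 10p_x − 10p_y)/p_x.
Discretionary income = 432 − 10·13.2 − 10·4.25 = 257.5; x* = 10 + 0.5·257.5/13.2 = 19.7538.

x* = 19.7538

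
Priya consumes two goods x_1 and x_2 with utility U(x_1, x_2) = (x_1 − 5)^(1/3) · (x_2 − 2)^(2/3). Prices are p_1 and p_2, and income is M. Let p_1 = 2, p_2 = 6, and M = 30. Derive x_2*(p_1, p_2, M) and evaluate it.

This is Cobb-Douglas in (x_1−5, x_2−2): tangency gives 1/3·p_2·(x_2−2) = 2/3·p_1·(x_1−5).
Substituting into the budget: x_1* = 5 + 1/3·(M − 5·p_1 − 2·p_2)/p_1, and x_2* = 2 + 2/3·(…)/p_2.
Discretionary income = 30 − 5·2 − 2·6 = 8; x_2* = 2 + 2/3·8/6 = 2.8889.

x_2* = 2.8889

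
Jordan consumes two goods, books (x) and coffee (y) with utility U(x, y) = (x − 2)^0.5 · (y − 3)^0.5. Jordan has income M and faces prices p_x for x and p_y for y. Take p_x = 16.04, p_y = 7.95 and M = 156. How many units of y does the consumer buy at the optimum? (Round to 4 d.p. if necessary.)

This is Cobb-Douglas in (x−2, y−3): tangency gives 0.5·p_y·(y−3) = 0.5·p_x·(x−2).
After buying the subsistence bundle (2, 3), a share 0.5 of the remaining income goes to x: x* = 2 + 0.5·(M − 2p_x − 3p_y)/p_x.
Discretionary income = 156 − 2·16.04 − 3·7.95 = 100.07; y* = 3 + 0.5·100.07/7.95 = 9.2937.

y* = 9.2937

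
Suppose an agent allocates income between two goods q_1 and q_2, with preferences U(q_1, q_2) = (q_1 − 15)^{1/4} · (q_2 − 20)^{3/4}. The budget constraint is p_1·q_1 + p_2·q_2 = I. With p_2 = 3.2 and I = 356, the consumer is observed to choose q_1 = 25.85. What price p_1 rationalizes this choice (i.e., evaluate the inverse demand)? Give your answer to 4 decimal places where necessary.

MRS = (1/3)·(q_2−20)/(q_1−15). Tangency with p_1/p_2 gives q_2−20 = 3·(p_1/p_2)·(q_1−15).
Substituting into the budget: q_1* = 15 + 0.25·(I − 15·p_1 − 20·p_2)/p_1, and q_2* = 20 + 0.75·(…)/p_2.
Set q_1* = 25.85 in the demand function and solve for p_1: p_1 = 5.

p_1 = 5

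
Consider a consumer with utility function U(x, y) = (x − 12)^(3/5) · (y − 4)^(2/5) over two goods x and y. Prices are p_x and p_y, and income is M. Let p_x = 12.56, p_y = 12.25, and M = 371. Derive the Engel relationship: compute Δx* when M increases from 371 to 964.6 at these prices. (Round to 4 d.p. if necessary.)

This is Cobb-Douglas in (x−12, y−4): tangency gives 0.6·p_y·(y−4) = 0.4·p_x·(x−12).
Substituting into the budget: x* = 12 + 0.6·(M − 12·p_x − 4·p_y)/p_x, and y* = 4 + 0.4·(…)/p_y.
Discretionary income = 371 − 12·12.56 − 4·12.25 = 171.28; x* = 12 + 0.6·171.28/12.56 = 20.1822.
At M' = 964.6: x* = 48.5389. Change: 48.5389 − 20.1822 = 28.3567.

Δx* = 28.3567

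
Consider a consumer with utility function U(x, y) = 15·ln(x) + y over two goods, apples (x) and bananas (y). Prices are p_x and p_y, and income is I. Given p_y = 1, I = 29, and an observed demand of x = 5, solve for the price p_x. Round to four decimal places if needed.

p_x = 3

MU_x = 15/x, MU_y = 1. Tangency: 15/x = p_x/p_y.
So x*(p_x,p_y) = 15·p_y/p_x, independent of income; and y* = (I − 15·p_y)/p_y.
Set x* = 5 in the demand function and solve for p_x: p_x = 3.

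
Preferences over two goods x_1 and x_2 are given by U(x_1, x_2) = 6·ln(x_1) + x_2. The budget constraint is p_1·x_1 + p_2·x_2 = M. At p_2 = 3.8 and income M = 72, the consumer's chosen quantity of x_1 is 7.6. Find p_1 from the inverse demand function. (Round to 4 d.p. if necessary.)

p_1 = 3

Set MRS = p_1/p_2: (6/x_1)/1 = p_1/p_2.
So x_1*(p_1,p_2) = 6·p_2/p_1, independent of income; and x_2* = (M − 6·p_2)/p_2.
Set x_1* = 7.6 in the demand function and solve for p_1: p_1 = 3.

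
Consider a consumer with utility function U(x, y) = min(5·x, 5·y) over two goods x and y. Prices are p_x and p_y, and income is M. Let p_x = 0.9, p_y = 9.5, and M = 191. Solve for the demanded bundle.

x* = 18.3654, y* = 18.3654

With perfect complements, no substitution: consume in ratio x:y = 5:5.
Budget: p_x·x + p_y·x = M, so (5·p_x + 5·p_y)·x = 5·M.
Demand: x*(p_x,p_y,M) = 5·M/(5·p_x + 5·p_y), y* = 5·M/(5·p_x + 5·p_y).
Here 5·0.9 + 5·9.5 = 52, giving x* = 18.3654 and y* = 18.3654.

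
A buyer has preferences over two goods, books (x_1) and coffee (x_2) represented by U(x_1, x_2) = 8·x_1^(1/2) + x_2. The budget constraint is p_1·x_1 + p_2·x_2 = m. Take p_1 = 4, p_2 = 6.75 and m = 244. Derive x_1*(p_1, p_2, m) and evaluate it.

x_1* = 45.5625

Utility is quasi-linear in x_2; the FOC for x_1 is 4/√x_1 = p_1/p_2.
Thus x_1* = (4·p_2/p_1)² — independent of m — with the rest of income spent on x_2.
Plugging in: x_1* = (4·6.75/4)² = 45.5625.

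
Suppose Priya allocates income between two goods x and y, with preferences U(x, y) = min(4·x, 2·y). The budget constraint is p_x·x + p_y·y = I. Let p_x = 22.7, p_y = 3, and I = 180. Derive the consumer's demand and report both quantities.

Leontief preferences: the optimum is at the kink where x/2 = y/4, i.e. y = 2·x.
Budget: p_x·x + p_y·2·x = I, so (2·p_x + 4·p_y)·x = 2·I.
Demand: x*(p_x,p_y,I) = 2·I/(2·p_x + 4·p_y), y* = 4·I/(2·p_x + 4·p_y).
Here 2·22.7 + 4·3 = 57.4, giving x* = 6.2718 and y* = 12.5436.

x* = 6.2718, y* = 12.5436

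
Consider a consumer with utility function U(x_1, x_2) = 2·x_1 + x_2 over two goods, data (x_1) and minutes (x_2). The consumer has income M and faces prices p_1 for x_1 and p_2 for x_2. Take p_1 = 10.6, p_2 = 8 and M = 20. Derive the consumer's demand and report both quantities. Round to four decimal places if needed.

x_1* = 1.8868, x_2* = 0

Perfect substitutes: compare marginal utility per dollar. 2/p_1 vs 1/p_2 → 0.1887 vs 0.125.
x_1 gives more utility per dollar, so spend all income on x_1: x_1* = M/p_1, x_2* = 0.
Numerically: x_1* = 1.8868, x_2* = 0.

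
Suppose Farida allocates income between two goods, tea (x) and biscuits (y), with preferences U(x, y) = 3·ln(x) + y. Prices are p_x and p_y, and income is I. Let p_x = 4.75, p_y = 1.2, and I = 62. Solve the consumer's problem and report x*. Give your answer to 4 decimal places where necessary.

x* = 0.7579

Set MRS = p_x/p_y: (3/x)/1 = p_x/p_y.
So x*(p_x,p_y) = 3·p_y/p_x, independent of income; and y* = (I − 3·p_y)/p_y.
At the given prices: x* = 3·1.2/4.75 = 0.7579.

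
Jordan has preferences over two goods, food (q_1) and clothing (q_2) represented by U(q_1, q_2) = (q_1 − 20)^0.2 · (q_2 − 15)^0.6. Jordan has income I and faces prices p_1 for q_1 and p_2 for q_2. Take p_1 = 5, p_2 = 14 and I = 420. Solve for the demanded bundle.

This is Cobb-Douglas in (q_1−20, q_2−15): tangency gives 0.2·p_2·(q_2−15) = 0.6·p_1·(q_1−20).
After buying the subsistence bundle (20, 15), a share 0.25 of the remaining income goes to q_1: q_1* = 20 + 0.25·(I − 20p_1 − 15p_2)/p_1.
Discretionary income = 420 − 20·5 − 15·14 = 110; q_1* = 20 + 0.25·110/5 = 25.5; q_2* = 15 + 0.75·110/14 = 20.8929.

q_1* = 25.5, q_2* = 20.8929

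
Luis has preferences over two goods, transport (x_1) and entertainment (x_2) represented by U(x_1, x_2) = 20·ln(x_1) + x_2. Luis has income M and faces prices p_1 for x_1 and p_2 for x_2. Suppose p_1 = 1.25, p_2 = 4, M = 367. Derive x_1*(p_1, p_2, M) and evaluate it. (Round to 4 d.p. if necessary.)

x_1* = 64

MU_x_1 = 20/x_1, MU_x_2 = 1. Tangency: 20/x_1 = p_1/p_2.
So x_1*(p_1,p_2) = 20·p_2/p_1, independent of income; and x_2* = (M − 20·p_2)/p_2.
At the given prices: x_1* = 20·4/1.25 = 64.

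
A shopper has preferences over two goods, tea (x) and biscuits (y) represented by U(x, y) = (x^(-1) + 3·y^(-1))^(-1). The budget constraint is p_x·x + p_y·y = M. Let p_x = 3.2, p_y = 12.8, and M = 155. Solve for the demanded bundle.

MU_x ∝ x^(-2), MU_y ∝ 3·y^(-2), so MRS = (1/3)·(y/x)^(2) = p_x/p_y.
Solve for the ratio: y/x = [3·p_x/p_y]^(0.5).
With the ratio pinned down, the budget gives x* = M/(p_x + p_y·(y/x)) and y* = (y/x)·x*.
Numerically y/x = 0.866025, so x* = 155/(3.2 + 12.8·0.866025) = 10.8504 and y* = 0.866025·10.8504 = 9.3968.

x* = 10.8504, y* = 9.3968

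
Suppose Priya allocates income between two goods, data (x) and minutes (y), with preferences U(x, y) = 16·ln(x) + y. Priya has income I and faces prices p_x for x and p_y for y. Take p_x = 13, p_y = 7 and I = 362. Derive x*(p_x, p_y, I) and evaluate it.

x* = 8.6154

So x*(p_x,p_y) = 16·p_y/p_x, independent of income; and y* = (I − 16·p_y)/p_y.
At the given prices: x* = 16·7/13 = 8.6154.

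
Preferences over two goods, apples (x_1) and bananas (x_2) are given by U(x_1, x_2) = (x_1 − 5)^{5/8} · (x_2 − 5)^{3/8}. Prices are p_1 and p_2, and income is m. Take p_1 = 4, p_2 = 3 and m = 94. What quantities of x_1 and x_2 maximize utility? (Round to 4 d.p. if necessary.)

Let x_1' = x_1−5, x_2' = x_2−5. MRS = (5/3)·x_2'/x_1' = p_1/p_2.
After buying the subsistence bundle (5, 5), a share 0.625 of the remaining income goes to x_1: x_1* = 5 + 0.625·(m − 5p_1 − 5p_2)/p_1.
Discretionary income = 94 − 5·4 − 5·3 = 59; x_1* = 5 + 0.625·59/4 = 14.2188; x_2* = 5 + 0.375·59/3 = 12.375.

x_1* = 14.2188, x_2* = 12.375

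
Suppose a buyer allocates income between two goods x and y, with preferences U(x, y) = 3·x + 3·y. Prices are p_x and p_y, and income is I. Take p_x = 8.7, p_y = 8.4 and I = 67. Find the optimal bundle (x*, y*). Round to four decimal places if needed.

Perfect substitutes: compare marginal utility per dollar. 3/p_x vs 3/p_y → 0.3448 vs 0.3571.
y gives more utility per dollar, so spend all income on y: y* = I/p_y, x* = 0.
Numerically: x* = 0, y* = 7.9762.

x* = 0, y* = 7.9762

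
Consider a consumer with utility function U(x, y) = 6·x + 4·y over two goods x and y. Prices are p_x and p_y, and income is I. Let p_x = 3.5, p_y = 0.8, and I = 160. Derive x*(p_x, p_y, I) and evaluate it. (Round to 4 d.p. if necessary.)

x* = 0

y gives more utility per dollar, so spend all income on y: y* = I/p_y, x* = 0.
Numerically: x* = 0, y* = 200.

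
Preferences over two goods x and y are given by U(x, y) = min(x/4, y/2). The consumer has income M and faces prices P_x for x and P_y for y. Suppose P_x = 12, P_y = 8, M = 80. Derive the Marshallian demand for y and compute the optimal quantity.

Leontief preferences: the optimum is at the kink where x/4 = y/2, i.e. y = (1/2)·x.
Budget: P_x·x + P_y·(1/2)·x = M, so (4·P_x + 2·P_y)·x = 4·M.
Demand: x*(P_x,P_y,M) = 4·M/(4·P_x + 2·P_y), y* = 2·M/(4·P_x + 2·P_y).
Here 4·12 + 2·8 = 64, giving y* = 2.5.

y* = 2.5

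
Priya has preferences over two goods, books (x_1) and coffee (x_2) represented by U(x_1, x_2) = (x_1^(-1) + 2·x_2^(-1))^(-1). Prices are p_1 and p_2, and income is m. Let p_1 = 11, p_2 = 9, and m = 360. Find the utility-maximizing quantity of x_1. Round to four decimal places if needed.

From the CES first-order condition, (1/2)·(x_2/x_1)^(2) = p_1/p_2.
Hence x_2/x_1 = (2·p_1/p_2)^(1/(2)), i.e. raised to the 0.5 power.
With the ratio pinned down, the budget gives x_1* = m/(p_1 + p_2·(x_2/x_1)) and x_2* = (x_2/x_1)·x_1*.
Numerically x_2/x_1 = 1.563472, so x_1* = 360/(11 + 9·1.563472) = 14.3591.

x_1* = 14.3591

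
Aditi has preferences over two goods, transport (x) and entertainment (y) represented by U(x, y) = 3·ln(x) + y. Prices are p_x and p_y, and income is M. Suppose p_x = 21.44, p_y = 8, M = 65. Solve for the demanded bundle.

x* = 1.1194, y* = 5.125

MU_x = 3/x, MU_y = 1. Tangency: 3/x = p_x/p_y.
So x*(p_x,p_y) = 3·p_y/p_x, independent of income; and y* = (M − 3·p_y)/p_y.
At the given prices: x* = 3·8/21.44 = 1.1194, and y* = 5.125.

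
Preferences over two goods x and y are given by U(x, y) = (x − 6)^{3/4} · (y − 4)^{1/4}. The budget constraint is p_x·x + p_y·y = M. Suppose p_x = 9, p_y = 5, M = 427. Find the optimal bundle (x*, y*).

x* = 35.4167, y* = 21.65

This is Cobb-Douglas in (x−6, y−4): tangency gives 0.75·p_y·(y−4) = 0.25·p_x·(x−6).
Substituting into the budget: x* = 6 + 0.75·(M − 6·p_x − 4·p_y)/p_x, and y* = 4 + 0.25·(…)/p_y.
Discretionary income = 427 − 6·9 − 4·5 = 353; x* = 6 + 0.75·353/9 = 35.4167; y* = 4 + 0.25·353/5 = 21.65.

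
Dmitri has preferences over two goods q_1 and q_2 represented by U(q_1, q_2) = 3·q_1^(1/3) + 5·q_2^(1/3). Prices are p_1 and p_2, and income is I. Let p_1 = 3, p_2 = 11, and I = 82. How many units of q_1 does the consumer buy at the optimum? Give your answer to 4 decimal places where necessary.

MU_q_1 ∝ 3·q_1^(-2/3), MU_q_2 ∝ 5·q_2^(-2/3), so MRS = (3/5)·(q_2/q_1)^(2/3) = p_1/p_2.
Solve for the ratio: q_2/q_1 = [(5/3)·p_1/p_2]^(1.5).
With the ratio pinned down, the budget gives q_1* = I/(p_1 + p_2·(q_2/q_1)) and q_2* = (q_2/q_1)·q_1*.
Numerically q_2/q_1 = 0.306454, so q_1* = 82/(3 + 11·0.306454) = 12.8708.

q_1* = 12.8708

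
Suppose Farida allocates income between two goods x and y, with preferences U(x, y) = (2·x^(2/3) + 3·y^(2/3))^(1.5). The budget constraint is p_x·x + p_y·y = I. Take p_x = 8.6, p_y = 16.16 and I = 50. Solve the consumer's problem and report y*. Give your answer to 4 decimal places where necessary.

MRS = MU_x/MU_y = (2/3)·(y/x)^(1/3). Set equal to p_x/p_y.
Hence y/x = ((3/2)·p_x/p_y)^(1/(1/3)), i.e. raised to the 3 power.
With the ratio pinned down, the budget gives x* = I/(p_x + p_y·(y/x)) and y* = (y/x)·x*.
Numerically y/x = 0.50868, so x* = 50/(8.6 + 16.16·0.50868) = 2.9726 and y* = 0.50868·2.9726 = 1.5121.

y* = 1.5121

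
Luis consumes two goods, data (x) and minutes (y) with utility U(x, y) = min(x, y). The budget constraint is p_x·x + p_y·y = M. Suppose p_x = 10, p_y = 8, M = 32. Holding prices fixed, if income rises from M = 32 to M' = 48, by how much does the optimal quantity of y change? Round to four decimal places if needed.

Δy* = 0.8889

With perfect complements, no substitution: consume in ratio x:y = 1:1.
Budget: p_x·x + p_y·x = M, so (p_x + p_y)·x = M.
Demand: x*(p_x,p_y,M) = M/(p_x + p_y), y* = M/(p_x + p_y).
Here 10 + 8 = 18, giving y* = 1.7778.
At M' = 48: y* = 2.6667. Change: 2.6667 − 1.7778 = 0.8889.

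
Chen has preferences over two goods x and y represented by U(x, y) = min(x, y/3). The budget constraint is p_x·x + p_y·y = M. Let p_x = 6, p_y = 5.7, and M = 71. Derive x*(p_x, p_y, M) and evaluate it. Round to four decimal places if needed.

x* = 3.0736

Demand: x*(p_x,p_y,M) = M/(p_x + 3·p_y), y* = 3·M/(p_x + 3·p_y).
Here 6 + 3·5.7 = 23.1, giving x* = 3.0736.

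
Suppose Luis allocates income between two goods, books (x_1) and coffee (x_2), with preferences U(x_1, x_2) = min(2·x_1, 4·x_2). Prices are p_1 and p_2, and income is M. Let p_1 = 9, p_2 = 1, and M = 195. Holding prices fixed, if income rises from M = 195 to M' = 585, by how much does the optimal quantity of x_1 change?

Δx_1* = 41.0526

Leontief preferences: the optimum is at the kink where x_1/4 = x_2/2, i.e. x_2 = (1/2)·x_1.
Budget: p_1·x_1 + p_2·(1/2)·x_1 = M, so (4·p_1 + 2·p_2)·x_1 = 4·M.
Demand: x_1*(p_1,p_2,M) = 4·M/(4·p_1 + 2·p_2), x_2* = 2·M/(4·p_1 + 2·p_2).
Here 4·9 + 2·1 = 38, giving x_1* = 20.5263.
At M' = 585: x_1* = 61.5789. Change: 61.5789 − 20.5263 = 41.0526.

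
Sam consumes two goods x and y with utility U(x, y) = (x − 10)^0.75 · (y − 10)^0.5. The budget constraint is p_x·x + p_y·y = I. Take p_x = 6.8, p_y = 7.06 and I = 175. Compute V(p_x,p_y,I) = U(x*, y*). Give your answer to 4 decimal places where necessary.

This is Cobb-Douglas in (x−10, y−10): tangency gives 0.75·p_y·(y−10) = 0.5·p_x·(x−10).
Substituting into the budget: x* = 10 + 0.6·(I − 10·p_x − 10·p_y)/p_x, and y* = 10 + 0.4·(…)/p_y.
Discretionary income = 175 − 10·6.8 − 10·7.06 = 36.4; x* = 10 + 0.6·36.4/6.8 = 13.2118; y* = 10 + 0.4·36.4/7.06 = 12.0623.
Utility at the optimum: U(13.2118, 12.0623) = 3.4454.

V = 3.4454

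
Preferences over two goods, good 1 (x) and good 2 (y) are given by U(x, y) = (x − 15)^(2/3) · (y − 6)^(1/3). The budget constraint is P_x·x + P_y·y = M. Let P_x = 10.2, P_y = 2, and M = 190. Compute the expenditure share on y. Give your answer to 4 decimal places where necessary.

After buying the subsistence bundle (15, 6), a share 2/3 of the remaining income goes to x: x* = 15 + 2/3·(M − 15P_x − 6P_y)/P_x.
Discretionary income = 190 − 15·10.2 − 6·2 = 25; x* = 15 + 2/3·25/10.2 = 16.634; y* = 6 + 1/3·25/2 = 10.1667.
Expenditure on y: 2·10.1667 = 20.3333; share = 0.107.

share on y = 0.107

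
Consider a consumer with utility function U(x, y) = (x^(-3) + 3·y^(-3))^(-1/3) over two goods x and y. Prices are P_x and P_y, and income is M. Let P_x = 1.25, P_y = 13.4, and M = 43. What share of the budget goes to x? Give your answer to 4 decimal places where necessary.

share on x = 0.1137

MRS = MU_x/MU_y = (1/3)·(y/x)^(4). Set equal to P_x/P_y.
Hence y/x = (3·P_x/P_y)^(1/(4)), i.e. raised to the 0.25 power.
Substitute y = (y/x)·x into the budget: x* = M/(P_x + P_y·(y/x)).
Numerically y/x = 0.72733, so x* = 43/(1.25 + 13.4·0.72733) = 3.9104 and y* = 0.72733·3.9104 = 2.8442.
Expenditure on x: 1.25·3.9104 = 4.888; share = 0.1137.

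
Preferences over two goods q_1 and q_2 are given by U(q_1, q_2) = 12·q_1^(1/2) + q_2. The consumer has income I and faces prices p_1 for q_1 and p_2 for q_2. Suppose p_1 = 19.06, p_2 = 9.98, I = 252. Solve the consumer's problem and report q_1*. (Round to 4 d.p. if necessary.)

q_1* = 9.87

Set MRS = p_1/p_2: 6·q_1^(−1/2) = p_1/p_2.
Thus q_1* = (6·p_2/p_1)² — independent of I — with the rest of income spent on q_2.
Plugging in: q_1* = (6·9.98/19.06)² = 9.87.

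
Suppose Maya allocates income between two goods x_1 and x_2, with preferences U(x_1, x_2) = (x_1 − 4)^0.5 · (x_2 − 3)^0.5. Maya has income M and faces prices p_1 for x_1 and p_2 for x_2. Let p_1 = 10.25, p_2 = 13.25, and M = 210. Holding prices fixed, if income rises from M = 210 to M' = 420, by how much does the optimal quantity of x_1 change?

Δx_1* = 10.2439

This is Cobb-Douglas in (x_1−4, x_2−3): tangency gives 0.5·p_2·(x_2−3) = 0.5·p_1·(x_1−4).
After buying the subsistence bundle (4, 3), a share 0.5 of the remaining income goes to x_1: x_1* = 4 + 0.5·(M − 4p_1 − 3p_2)/p_1.
Discretionary income = 210 − 4·10.25 − 3·13.25 = 129.25; x_1* = 4 + 0.5·129.25/10.25 = 10.3049.
At M' = 420: x_1* = 20.5488. Change: 20.5488 − 10.3049 = 10.2439.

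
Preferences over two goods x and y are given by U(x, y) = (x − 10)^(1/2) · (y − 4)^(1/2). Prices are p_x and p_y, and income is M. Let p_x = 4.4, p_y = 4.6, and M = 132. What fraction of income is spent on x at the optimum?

This is Cobb-Douglas in (x−10, y−4): tangency gives 0.5·p_y·(y−4) = 0.5·p_x·(x−10).
Substituting into the budget: x* = 10 + 0.5·(M − 10·p_x − 4·p_y)/p_x, and y* = 4 + 0.5·(…)/p_y.
Discretionary income = 132 − 10·4.4 − 4·4.6 = 69.6; x* = 10 + 0.5·69.6/4.4 = 17.9091; y* = 4 + 0.5·69.6/4.6 = 11.5652.
Expenditure on x: 4.4·17.9091 = 78.8; share = 0.597.

share on x = 0.597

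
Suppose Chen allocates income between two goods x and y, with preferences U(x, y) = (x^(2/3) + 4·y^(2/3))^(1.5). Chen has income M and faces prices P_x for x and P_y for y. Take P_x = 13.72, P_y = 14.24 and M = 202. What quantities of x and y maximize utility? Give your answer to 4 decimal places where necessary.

x* = 0.2437, y* = 13.9506

MU_x ∝ x^(-1/3), MU_y ∝ 4·y^(-1/3), so MRS = (1/4)·(y/x)^(1/3) = P_x/P_y.
Hence y/x = (4·P_x/P_y)^(1/(1/3)), i.e. raised to the 3 power.
With the ratio pinned down, the budget gives x* = M/(P_x + P_y·(y/x)) and y* = (y/x)·x*.
Numerically y/x = 57.241676, so x* = 202/(13.72 + 14.24·57.241676) = 0.2437 and y* = 57.241676·0.2437 = 13.9506.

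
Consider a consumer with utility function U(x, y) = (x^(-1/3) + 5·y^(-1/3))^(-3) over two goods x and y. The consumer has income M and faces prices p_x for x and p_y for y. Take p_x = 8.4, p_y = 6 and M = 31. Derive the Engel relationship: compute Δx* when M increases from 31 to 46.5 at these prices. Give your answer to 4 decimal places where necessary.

From the CES first-order condition, (1/5)·(y/x)^(4/3) = p_x/p_y.
Solve for the ratio: y/x = [5·p_x/p_y]^(0.75).
With the ratio pinned down, the budget gives x* = M/(p_x + p_y·(y/x)) and y* = (y/x)·x*.
Numerically y/x = 4.303517, so x* = 31/(8.4 + 6·4.303517) = 0.9059.
At M' = 46.5: x* = 1.3588. Change: 1.3588 − 0.9059 = 0.4529.

Δx* = 0.4529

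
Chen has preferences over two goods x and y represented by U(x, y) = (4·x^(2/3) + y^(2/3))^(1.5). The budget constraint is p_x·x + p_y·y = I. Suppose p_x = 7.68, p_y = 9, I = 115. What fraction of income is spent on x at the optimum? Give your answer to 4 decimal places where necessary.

MRS = MU_x/MU_y = 4·(y/x)^(1/3). Set equal to p_x/p_y.
Hence y/x = ((1/4)·p_x/p_y)^(1/(1/3)), i.e. raised to the 3 power.
Substitute y = (y/x)·x into the budget: x* = I/(p_x + p_y·(y/x)).
Numerically y/x = 0.009709, so x* = 115/(7.68 + 9·0.009709) = 14.8055 and y* = 0.009709·14.8055 = 0.1437.
Expenditure on x: 7.68·14.8055 = 113.7063; share = 0.9888.

share on x = 0.9888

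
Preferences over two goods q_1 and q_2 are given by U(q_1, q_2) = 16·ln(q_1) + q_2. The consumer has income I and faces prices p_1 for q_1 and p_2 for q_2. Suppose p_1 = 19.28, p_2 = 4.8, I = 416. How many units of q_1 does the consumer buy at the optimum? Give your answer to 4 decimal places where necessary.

MU_q_1 = 16/q_1, MU_q_2 = 1. Tangency: 16/q_1 = p_1/p_2.
So q_1*(p_1,p_2) = 16·p_2/p_1, independent of income; and q_2* = (I − 16·p_2)/p_2.
At the given prices: q_1* = 16·4.8/19.28 = 3.9834.

q_1* = 3.9834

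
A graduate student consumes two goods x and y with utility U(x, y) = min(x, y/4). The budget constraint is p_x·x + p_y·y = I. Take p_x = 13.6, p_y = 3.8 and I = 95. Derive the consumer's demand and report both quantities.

x* = 3.2986, y* = 13.1944

Leontief preferences: the optimum is at the kink where x/1 = y/4, i.e. y = 4·x.
Budget: p_x·x + p_y·4·x = I, so (p_x + 4·p_y)·x = I.
Demand: x*(p_x,p_y,I) = I/(p_x + 4·p_y), y* = 4·I/(p_x + 4·p_y).
Here 13.6 + 4·3.8 = 28.8, giving x* = 3.2986 and y* = 13.1944.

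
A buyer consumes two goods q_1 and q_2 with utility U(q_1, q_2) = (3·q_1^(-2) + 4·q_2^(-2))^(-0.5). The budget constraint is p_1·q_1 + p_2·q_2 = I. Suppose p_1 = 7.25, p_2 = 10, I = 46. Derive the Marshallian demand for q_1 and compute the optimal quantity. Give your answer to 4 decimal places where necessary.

Numerically q_2/q_1 = 0.988763, so q_1* = 46/(7.25 + 10·0.988763) = 2.6842.

q_1* = 2.6842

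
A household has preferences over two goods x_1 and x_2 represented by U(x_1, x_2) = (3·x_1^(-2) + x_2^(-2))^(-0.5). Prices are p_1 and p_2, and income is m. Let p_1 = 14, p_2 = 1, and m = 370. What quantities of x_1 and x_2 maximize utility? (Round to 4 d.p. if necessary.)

x_1* = 23.6103, x_2* = 39.4552

MRS = MU_x_1/MU_x_2 = 3·(x_2/x_1)^(3). Set equal to p_1/p_2.
Hence x_2/x_1 = ((1/3)·p_1/p_2)^(1/(3)), i.e. raised to the 1/3 power.
With the ratio pinned down, the budget gives x_1* = m/(p_1 + p_2·(x_2/x_1)) and x_2* = (x_2/x_1)·x_1*.
Numerically x_2/x_1 = 1.671099, so x_1* = 370/(14 + 1·1.671099) = 23.6103 and x_2* = 1.671099·23.6103 = 39.4552.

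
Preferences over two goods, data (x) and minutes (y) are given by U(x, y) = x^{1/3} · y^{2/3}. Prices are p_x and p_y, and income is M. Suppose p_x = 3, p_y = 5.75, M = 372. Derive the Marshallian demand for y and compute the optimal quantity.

y* = 43.1304

Demand: x*(p_x,p_y,M) = 1/3·M/p_x and y* = 2/3·M/p_y.
At p_x=3, p_y=5.75, M=372: y* = 2/3·372/5.75 = 43.1304.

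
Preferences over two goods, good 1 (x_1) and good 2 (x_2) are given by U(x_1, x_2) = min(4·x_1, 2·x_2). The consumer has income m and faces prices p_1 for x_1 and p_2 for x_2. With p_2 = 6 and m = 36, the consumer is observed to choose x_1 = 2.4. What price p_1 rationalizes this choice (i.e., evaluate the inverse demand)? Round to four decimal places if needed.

Leontief preferences: the optimum is at the kink where x_1/2 = x_2/4, i.e. x_2 = 2·x_1.
Budget: p_1·x_1 + p_2·2·x_1 = m, so (2·p_1 + 4·p_2)·x_1 = 2·m.
Demand: x_1*(p_1,p_2,m) = 2·m/(2·p_1 + 4·p_2), x_2* = 4·m/(2·p_1 + 4·p_2).
Set x_1* = 2.4 in the demand function and solve for p_1: p_1 = 3.

p_1 = 3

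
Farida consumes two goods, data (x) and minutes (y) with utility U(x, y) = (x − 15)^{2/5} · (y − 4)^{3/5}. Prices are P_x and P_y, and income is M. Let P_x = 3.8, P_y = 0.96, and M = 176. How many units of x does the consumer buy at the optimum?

Substituting into the budget: x* = 15 + 0.4·(M − 15·P_x − 4·P_y)/P_x, and y* = 4 + 0.6·(…)/P_y.
Discretionary income = 176 − 15·3.8 − 4·0.96 = 115.16; x* = 15 + 0.4·115.16/3.8 = 27.1221.

x* = 27.1221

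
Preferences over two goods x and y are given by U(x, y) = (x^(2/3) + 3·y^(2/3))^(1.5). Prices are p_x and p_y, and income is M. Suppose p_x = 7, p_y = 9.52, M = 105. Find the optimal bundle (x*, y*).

x* = 0.9617, y* = 10.3223

MRS = MU_x/MU_y = (1/3)·(y/x)^(1/3). Set equal to p_x/p_y.
Hence y/x = (3·p_x/p_y)^(1/(1/3)), i.e. raised to the 3 power.
Substitute y = (y/x)·x into the budget: x* = M/(p_x + p_y·(y/x)).
Numerically y/x = 10.73364, so x* = 105/(7 + 9.52·10.73364) = 0.9617 and y* = 10.73364·0.9617 = 10.3223.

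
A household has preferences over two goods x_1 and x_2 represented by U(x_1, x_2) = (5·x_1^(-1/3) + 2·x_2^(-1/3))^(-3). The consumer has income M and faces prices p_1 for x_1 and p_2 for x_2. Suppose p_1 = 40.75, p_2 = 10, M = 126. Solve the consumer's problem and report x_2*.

x_2* = 3.2943

Substitute x_2 = (x_2/x_1)·x_1 into the budget: x_1* = M/(p_1 + p_2·(x_2/x_1)).
Numerically x_2/x_1 = 1.442583, so x_1* = 126/(40.75 + 10·1.442583) = 2.2836 and x_2* = 1.442583·2.2836 = 3.2943.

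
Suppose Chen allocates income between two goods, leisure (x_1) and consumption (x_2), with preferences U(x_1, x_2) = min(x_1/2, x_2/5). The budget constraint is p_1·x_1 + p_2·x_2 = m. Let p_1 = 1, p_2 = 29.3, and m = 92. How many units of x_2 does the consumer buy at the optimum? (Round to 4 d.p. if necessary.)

x_2* = 3.0976

Leontief preferences: the optimum is at the kink where x_1/2 = x_2/5, i.e. x_2 = (5/2)·x_1.
Budget: p_1·x_1 + p_2·(5/2)·x_1 = m, so (2·p_1 + 5·p_2)·x_1 = 2·m.
Demand: x_1*(p_1,p_2,m) = 2·m/(2·p_1 + 5·p_2), x_2* = 5·m/(2·p_1 + 5·p_2).
Here 2·1 + 5·29.3 = 148.5, giving x_2* = 3.0976.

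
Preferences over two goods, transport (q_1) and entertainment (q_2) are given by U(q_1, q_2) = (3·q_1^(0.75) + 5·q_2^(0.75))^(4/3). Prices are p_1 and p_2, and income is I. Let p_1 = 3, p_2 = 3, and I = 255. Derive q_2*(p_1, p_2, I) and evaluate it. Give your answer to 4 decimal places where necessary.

Numerically q_2/q_1 = 7.716049, so q_1* = 255/(3 + 3·7.716049) = 9.7521 and q_2* = 7.716049·9.7521 = 75.2479.

q_2* = 75.2479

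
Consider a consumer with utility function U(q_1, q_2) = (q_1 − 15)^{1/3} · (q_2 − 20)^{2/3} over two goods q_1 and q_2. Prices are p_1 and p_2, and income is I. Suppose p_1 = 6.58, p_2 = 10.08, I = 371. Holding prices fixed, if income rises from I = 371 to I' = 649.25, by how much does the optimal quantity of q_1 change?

Let q_1' = q_1−15, q_2' = q_2−20. MRS = (1/2)·q_2'/q_1' = p_1/p_2.
After buying the subsistence bundle (15, 20), a share 1/3 of the remaining income goes to q_1: q_1* = 15 + 1/3·(I − 15p_1 − 20p_2)/p_1.
Discretionary income = 371 − 15·6.58 − 20·10.08 = 70.7; q_1* = 15 + 1/3·70.7/6.58 = 18.5816.
At I' = 649.25: q_1* = 32.6773. Change: 32.6773 − 18.5816 = 14.0957.

Δq_1* = 14.0957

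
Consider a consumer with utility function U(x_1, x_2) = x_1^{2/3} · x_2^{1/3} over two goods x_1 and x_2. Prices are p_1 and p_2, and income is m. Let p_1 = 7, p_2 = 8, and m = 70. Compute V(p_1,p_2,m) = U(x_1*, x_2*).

V = 5.061

Tangency: MRS = 2·x_2/x_1 = p_1/p_2.
Rearranging, p_2·x_2 = (1/2)·p_1·x_1. Substituting into the budget gives p_1·x_1·(1 + (1/2)) = m.
Demand: x_1*(p_1,p_2,m) = 2/3·m/p_1 and x_2* = 1/3·m/p_2.
At p_1=7, p_2=8, m=70: x_1* = 2/3·70/7 = 6.6667, x_2* = 2.9167.
Utility at the optimum: U(6.6667, 2.9167) = 5.061.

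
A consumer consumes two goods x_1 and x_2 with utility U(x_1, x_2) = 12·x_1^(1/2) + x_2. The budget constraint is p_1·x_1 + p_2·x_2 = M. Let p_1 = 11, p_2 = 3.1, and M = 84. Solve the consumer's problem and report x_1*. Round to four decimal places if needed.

Solve: √x_1 = 6·p_2/p_1, so x_1*(p_1,p_2) = (6·p_2/p_1)², and x_2* = (M − p_1·x_1*)/p_2.
Plugging in: x_1* = (6·3.1/11)² = 2.8592.

x_1* = 2.8592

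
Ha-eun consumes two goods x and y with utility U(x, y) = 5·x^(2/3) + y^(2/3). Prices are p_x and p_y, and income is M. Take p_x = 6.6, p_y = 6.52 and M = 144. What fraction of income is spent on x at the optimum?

share on x = 0.9919

From the CES first-order condition, 5·(y/x)^(1/3) = p_x/p_y.
Solve for the ratio: y/x = [(1/5)·p_x/p_y]^(3).
Substitute y = (y/x)·x into the budget: x* = M/(p_x + p_y·(y/x)).
Numerically y/x = 0.008298, so x* = 144/(6.6 + 6.52·0.008298) = 21.6408 and y* = 0.008298·21.6408 = 0.1796.
Expenditure on x: 6.6·21.6408 = 142.8292; share = 0.9919.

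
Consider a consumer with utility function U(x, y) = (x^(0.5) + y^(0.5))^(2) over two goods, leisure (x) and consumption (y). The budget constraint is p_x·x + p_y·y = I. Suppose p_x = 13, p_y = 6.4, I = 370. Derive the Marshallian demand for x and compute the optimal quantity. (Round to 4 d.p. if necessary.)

MRS = MU_x/MU_y = (y/x)^(0.5). Set equal to p_x/p_y.
Hence y/x = (p_x/p_y)^(1/(0.5)), i.e. raised to the 2 power.
Substitute y = (y/x)·x into the budget: x* = I/(p_x + p_y·(y/x)).
Numerically y/x = 4.125977, so x* = 370/(13 + 6.4·4.125977) = 9.3894.

x* = 9.3894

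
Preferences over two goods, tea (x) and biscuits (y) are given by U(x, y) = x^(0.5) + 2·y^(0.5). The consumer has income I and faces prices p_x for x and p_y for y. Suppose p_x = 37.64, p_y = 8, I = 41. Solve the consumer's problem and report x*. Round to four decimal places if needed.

From the CES first-order condition, (1/2)·(y/x)^(0.5) = p_x/p_y.
Solve for the ratio: y/x = [2·p_x/p_y]^(2).
Substitute y = (y/x)·x into the budget: x* = I/(p_x + p_y·(y/x)).
Numerically y/x = 88.5481, so x* = 41/(37.64 + 8·88.5481) = 0.055.

x* = 0.055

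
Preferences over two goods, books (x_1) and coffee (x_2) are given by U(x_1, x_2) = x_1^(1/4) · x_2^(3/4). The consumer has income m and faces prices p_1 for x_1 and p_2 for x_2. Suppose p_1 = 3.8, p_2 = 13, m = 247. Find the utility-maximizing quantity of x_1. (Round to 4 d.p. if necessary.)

x_1* = 16.25

MU_x_1/MU_x_2 = (0.25·x_2)/(0.75·x_1); tangency sets this equal to p_1/p_2.
Rearranging, p_2·x_2 = 3·p_1·x_1. Substituting into the budget gives p_1·x_1·(1 + 3) = m.
Demand: x_1*(p_1,p_2,m) = 0.25·m/p_1 and x_2* = 0.75·m/p_2.
At p_1=3.8, p_2=13, m=247: x_1* = 0.25·247/3.8 = 16.25.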